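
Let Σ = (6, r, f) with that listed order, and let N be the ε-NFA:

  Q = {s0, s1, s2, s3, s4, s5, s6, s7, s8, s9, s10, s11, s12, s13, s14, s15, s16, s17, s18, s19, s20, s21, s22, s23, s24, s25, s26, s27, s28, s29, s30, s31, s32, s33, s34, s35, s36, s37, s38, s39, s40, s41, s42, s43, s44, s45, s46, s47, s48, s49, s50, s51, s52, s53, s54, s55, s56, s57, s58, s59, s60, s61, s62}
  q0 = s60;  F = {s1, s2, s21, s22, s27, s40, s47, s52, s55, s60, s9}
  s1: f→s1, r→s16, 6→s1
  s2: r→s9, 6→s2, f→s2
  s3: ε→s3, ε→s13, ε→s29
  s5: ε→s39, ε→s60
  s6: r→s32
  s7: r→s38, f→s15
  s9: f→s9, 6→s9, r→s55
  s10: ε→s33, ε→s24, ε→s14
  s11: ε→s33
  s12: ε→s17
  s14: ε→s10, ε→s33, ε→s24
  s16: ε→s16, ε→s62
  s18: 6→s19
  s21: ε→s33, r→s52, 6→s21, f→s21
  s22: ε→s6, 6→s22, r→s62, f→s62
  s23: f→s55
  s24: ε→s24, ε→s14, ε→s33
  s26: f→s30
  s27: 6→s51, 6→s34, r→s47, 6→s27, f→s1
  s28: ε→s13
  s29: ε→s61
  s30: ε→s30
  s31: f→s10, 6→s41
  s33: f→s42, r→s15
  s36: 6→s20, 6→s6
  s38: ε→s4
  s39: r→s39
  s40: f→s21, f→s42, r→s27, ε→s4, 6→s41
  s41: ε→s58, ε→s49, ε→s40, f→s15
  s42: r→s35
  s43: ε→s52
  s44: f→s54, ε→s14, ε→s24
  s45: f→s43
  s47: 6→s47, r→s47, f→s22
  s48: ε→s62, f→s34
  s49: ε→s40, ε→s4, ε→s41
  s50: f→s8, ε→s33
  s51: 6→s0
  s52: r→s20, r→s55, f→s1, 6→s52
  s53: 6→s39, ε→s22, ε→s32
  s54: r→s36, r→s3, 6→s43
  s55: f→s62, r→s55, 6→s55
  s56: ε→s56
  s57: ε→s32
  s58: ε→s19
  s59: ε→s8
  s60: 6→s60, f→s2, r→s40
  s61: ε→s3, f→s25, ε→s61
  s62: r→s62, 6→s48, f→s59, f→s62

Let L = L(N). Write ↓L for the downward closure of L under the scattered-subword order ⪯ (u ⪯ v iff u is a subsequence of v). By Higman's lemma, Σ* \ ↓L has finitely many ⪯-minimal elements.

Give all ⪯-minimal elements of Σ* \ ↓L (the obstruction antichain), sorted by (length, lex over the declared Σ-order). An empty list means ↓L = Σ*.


|Q|=63, |F|=11, |δ|=110 (44 ε).
min D↑ (12 st, q0=0, F={11}): 0:6→0,r→1,f→2 1:6→1,r→3,f→4 2:6→2,r→5,f→2 3:6→3,r→6,f→7 4:6→4,r→8,f→4 5:6→5,r→9,f→5 6:6→6,r→6,f→10 7:6→7,r→11,f→7 8:6→8,r→9,f→7 9:6→9,r→9,f→11 10:6→10,r→11,f→11 11:6→11,r→11,f→11 [Hopcroft].
'rrfr': N↓-sim [31, 29, 19, 10, 7] end={s16,s32,s34,s48,s59,s62,s8} — reject; 4/4 single-dels accept.
'frrf': N↓-sim [31, 20, 14, 8, 5] end={s34,s48,s59,s62,s8} — reject; 4/4 deletions ∈↓L.
'rrrff': |S_i|=[31, 29, 19, 12, 8, 5] end={s34,s48,s59,s62,s8} rej; 5/5 del acc.
3 minimals (antichain).

Antichain: [rrfr, frrf, rrrff].


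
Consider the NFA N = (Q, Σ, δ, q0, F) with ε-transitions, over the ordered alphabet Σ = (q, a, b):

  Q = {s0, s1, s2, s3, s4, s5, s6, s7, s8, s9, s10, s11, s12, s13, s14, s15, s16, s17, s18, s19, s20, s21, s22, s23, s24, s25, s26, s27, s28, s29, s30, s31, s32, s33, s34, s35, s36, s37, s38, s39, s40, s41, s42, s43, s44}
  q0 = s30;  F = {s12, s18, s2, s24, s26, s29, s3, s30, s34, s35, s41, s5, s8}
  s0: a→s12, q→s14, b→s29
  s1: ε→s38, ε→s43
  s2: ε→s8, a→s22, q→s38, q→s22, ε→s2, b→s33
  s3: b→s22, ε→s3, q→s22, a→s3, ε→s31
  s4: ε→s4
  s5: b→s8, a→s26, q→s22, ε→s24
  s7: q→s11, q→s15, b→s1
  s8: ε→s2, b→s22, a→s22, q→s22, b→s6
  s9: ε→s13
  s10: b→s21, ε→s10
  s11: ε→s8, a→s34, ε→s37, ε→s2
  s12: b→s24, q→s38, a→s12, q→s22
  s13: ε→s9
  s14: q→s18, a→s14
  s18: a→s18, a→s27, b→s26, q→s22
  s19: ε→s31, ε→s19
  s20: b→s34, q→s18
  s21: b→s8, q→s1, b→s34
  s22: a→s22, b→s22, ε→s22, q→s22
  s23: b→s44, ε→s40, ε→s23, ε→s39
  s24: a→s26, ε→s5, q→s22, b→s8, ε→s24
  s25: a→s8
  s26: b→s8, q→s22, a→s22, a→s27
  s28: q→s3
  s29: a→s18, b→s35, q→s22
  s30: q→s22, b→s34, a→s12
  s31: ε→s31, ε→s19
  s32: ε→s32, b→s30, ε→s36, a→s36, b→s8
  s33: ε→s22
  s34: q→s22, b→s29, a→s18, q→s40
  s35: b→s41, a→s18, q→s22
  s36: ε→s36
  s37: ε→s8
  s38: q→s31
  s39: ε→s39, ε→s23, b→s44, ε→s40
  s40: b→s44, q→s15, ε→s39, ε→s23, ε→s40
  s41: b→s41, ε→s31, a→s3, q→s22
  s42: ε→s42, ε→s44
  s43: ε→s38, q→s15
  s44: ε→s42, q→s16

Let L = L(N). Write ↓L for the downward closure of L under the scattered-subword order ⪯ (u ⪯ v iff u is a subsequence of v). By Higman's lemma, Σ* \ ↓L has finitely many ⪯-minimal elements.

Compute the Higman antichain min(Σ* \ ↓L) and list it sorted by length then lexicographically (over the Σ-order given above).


Antichain: [q, abaa, abba, abbb, baba, bbbbab].

|Q|=45, |F|=13, |δ|=116 (41 ε).
min D↑ (12 st, q0=0, F={1}): 0:q→1,a→2,b→3 1:q→1,a→1,b→1 2:q→1,a→2,b→4 3:q→1,a→5,b→6 4:q→1,a→7,b→8 5:q→1,a→5,b→7 6:q→1,a→5,b→9 7:q→1,a→1,b→8 8:q→1,a→1,b→1 9:q→1,a→5,b→10 10:q→1,a→11,b→10 11:q→1,a→11,b→1.
'q': N↓-sim [27, 11] end={s15,s16,s19,s22,s23,s31,s38,s39,s40,s42,s44} ∉↓L; 1/1 single-dels accept.
'abaa': N↓-sim [27, 15, 12, 10, 2] end={s22,s27} rej; 4/4 deletions ∈↓L.
'abba': N↓-sim [27, 15, 12, 8, 1] end={s22} — reject; 4/4 del acc.
'abbb': N↓-sim [27, 15, 12, 8, 3] end={s22,s33,s6} rej; 4/4 deletions ∈↓L.
'baba': run [27, 25, 12, 10, 2] end={s22,s27} rej; 4/4 single-dels accept.
'bbbbab': N↓-sim [27, 25, 18, 14, 12, 5, 1] end={s22} — reject; 6/6 deletions ∈↓L.
6 minimals (antichain).


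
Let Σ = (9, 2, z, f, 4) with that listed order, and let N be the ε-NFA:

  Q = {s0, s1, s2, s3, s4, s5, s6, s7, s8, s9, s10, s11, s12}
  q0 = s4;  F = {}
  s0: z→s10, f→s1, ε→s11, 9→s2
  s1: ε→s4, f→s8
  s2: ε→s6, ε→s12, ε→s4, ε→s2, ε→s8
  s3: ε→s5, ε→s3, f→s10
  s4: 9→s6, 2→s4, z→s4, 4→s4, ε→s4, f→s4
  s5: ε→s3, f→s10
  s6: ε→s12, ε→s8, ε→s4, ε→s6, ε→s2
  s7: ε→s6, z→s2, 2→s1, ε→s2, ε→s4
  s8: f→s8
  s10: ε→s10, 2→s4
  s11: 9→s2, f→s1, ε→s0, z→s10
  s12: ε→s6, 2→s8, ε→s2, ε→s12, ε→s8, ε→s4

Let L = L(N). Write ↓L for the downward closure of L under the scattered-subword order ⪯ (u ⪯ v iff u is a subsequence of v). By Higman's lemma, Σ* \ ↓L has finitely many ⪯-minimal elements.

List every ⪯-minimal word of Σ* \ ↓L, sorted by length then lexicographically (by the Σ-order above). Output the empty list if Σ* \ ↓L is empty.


|Q|=13, |F|=0, |δ|=45 (26 ε).
min D↑ (1 st, q0=0, F={0}): 0:9→0,2→0,z→0,f→0,4→0 [Hopcroft].
ε ∈ L(D↑) ⇒ ↓L = ∅.

A = [ε].


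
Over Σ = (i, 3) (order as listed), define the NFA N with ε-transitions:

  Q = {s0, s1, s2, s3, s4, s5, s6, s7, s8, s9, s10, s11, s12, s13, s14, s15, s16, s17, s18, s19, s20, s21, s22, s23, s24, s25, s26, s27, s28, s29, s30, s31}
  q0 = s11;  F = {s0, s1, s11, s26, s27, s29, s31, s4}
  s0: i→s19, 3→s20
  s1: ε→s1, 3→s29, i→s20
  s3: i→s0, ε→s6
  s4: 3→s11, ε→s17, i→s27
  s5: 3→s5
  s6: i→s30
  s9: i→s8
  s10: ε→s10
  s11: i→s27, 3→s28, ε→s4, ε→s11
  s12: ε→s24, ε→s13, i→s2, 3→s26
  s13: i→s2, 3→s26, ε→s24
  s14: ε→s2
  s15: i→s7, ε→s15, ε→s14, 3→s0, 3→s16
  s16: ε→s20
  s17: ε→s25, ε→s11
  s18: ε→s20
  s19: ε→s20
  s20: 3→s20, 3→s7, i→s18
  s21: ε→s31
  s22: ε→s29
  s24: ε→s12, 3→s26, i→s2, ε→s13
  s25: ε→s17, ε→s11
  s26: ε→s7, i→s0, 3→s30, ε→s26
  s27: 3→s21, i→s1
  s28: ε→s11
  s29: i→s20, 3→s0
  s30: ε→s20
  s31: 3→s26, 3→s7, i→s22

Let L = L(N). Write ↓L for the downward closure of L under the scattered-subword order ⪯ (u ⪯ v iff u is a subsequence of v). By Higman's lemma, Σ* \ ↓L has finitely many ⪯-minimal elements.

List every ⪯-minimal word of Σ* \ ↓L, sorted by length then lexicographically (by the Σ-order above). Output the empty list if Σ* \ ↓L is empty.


A = [iii, i333].

|Q|=32, |F|=8, |δ|=60 (27 ε).
min D↑ (8 st, q0=0, F={4}): 0:i→1,3→0 1:i→2,3→3 2:i→4,3→5 3:i→5,3→6 4:i→4,3→4 5:i→4,3→7 6:i→7,3→4 7:i→4,3→4 (ε-aug+det+¬).
'iii': N↓-sim [18, 13, 8, 4] end={s18,s19,s20,s7} ∉↓L; 3/3 del acc.
'i333': run [18, 13, 11, 7, 4] end={s18,s20,s30,s7} rej; 4/4 deletions ∈↓L.
2 obstructions.


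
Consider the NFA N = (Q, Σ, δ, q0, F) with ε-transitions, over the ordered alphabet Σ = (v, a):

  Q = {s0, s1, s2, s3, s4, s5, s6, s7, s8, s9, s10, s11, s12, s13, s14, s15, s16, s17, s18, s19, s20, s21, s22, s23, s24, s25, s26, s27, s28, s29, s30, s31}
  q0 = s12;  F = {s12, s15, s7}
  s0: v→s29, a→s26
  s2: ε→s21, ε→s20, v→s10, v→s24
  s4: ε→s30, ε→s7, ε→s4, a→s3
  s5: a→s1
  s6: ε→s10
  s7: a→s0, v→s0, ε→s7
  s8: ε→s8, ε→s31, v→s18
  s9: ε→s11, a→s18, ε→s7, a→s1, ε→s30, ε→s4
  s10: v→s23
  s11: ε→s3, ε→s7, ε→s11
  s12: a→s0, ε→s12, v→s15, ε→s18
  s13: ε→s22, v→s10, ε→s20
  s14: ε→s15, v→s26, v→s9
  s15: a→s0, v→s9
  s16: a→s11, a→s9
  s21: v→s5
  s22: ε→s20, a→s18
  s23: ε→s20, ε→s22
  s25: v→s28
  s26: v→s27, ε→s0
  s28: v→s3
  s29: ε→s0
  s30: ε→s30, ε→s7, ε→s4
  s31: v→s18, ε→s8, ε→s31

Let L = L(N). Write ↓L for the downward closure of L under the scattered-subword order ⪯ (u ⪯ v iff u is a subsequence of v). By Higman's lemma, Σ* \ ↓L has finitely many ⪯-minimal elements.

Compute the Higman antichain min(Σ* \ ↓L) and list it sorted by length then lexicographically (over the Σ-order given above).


|Q|=32, |F|=3, |δ|=58 (31 ε).
min D↑ (4 st, q0=0, F={2}): 0:v→1,a→2 1:v→3,a→2 2:v→2,a→2 3:v→2,a→2 [Hopcroft].
'a': run [14, 7] end={s0,s1,s18,s26,s27,s29,s3} rej; 1/1 deletions ∈↓L.
'vvv': run [14, 13, 12, 4] end={s0,s26,s27,s29} rej; 3/3 del acc.
2 words, ⪯-incomp.

min(Σ*\↓L) = [a, vvv].


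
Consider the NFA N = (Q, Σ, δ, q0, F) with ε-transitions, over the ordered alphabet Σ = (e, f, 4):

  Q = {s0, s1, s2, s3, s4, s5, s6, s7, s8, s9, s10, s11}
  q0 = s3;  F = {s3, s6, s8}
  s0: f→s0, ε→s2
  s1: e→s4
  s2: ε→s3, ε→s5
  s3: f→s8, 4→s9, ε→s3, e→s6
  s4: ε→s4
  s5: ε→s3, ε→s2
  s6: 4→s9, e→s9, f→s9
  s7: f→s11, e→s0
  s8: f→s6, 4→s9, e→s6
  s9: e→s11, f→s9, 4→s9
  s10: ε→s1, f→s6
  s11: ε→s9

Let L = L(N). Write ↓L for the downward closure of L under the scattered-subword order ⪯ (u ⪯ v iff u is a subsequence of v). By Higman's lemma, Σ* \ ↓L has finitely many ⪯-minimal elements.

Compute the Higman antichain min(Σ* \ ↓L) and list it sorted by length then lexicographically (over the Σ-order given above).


min(Σ*\↓L) = [4, ee, ef, ffe, fff].

|Q|=12, |F|=3, |δ|=26 (9 ε).
min D↑ (4 st, q0=0, F={3}): 0:e→1,f→2,4→3 1:e→3,f→3,4→3 2:e→1,f→1,4→3 3:e→3,f→3,4→3 (ε-aug+det+¬).
'4': |S_i|=[5, 2] end={s11,s9} rej; 1/1 del acc.
'ee': |S_i|=[5, 3, 2] end={s11,s9} ∉↓L; 2/2 single-dels accept.
'ef': run [5, 3, 2] end={s11,s9} — reject; 2/2 del acc.
'ffe': |S_i|=[5, 4, 3, 2] end={s11,s9} rej; 3/3 del acc.
'fff': |S_i|=[5, 4, 3, 2] end={s11,s9} — reject; 3/3 deletions ∈↓L.
5 words, ⪯-incomp.


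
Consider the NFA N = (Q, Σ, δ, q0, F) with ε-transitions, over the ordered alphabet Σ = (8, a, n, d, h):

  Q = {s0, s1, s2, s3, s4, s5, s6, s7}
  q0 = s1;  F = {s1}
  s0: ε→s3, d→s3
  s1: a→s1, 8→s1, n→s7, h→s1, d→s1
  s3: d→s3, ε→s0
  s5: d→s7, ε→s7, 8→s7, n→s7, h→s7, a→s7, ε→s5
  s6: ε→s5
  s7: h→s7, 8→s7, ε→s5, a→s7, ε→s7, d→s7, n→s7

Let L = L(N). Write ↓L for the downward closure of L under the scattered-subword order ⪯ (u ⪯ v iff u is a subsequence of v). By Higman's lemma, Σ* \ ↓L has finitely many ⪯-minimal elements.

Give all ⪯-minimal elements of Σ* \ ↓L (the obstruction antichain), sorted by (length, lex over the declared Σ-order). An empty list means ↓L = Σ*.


A = [n].

|Q|=8, |F|=1, |δ|=24 (7 ε).
min D↑ (2 st, q0=0, F={1}): 0:8→0,a→0,n→1,d→0,h→0 1:8→1,a→1,n→1,d→1,h→1.
'n': N↓-sim [3, 2] end={s5,s7} ∉↓L; 1/1 deletions ∈↓L.
1 words, ⪯-incomp.


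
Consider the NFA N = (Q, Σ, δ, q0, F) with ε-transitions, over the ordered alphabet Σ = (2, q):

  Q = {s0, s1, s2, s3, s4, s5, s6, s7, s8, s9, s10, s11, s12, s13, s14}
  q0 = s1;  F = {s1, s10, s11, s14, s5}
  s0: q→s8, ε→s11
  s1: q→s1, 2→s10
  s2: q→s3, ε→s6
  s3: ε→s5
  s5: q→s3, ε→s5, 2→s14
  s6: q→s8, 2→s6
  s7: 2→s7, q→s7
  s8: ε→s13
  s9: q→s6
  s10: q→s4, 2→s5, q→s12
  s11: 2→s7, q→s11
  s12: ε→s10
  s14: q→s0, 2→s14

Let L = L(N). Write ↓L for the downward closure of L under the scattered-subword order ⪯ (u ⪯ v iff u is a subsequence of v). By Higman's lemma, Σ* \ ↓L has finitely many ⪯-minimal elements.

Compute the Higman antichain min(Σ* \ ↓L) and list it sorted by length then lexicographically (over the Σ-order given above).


min(Σ*\↓L) = [222q2].

|Q|=15, |F|=5, |δ|=24 (6 ε).
min D↑ (6 st, q0=0, F={5}): 0:2→1,q→0 1:2→2,q→1 2:2→3,q→2 3:2→3,q→4 4:2→5,q→4 5:2→5,q→5.
'222q2': |S_i|=[12, 11, 8, 6, 5, 1] end={s7} — reject; 5/5 del acc.
1 obstructions.


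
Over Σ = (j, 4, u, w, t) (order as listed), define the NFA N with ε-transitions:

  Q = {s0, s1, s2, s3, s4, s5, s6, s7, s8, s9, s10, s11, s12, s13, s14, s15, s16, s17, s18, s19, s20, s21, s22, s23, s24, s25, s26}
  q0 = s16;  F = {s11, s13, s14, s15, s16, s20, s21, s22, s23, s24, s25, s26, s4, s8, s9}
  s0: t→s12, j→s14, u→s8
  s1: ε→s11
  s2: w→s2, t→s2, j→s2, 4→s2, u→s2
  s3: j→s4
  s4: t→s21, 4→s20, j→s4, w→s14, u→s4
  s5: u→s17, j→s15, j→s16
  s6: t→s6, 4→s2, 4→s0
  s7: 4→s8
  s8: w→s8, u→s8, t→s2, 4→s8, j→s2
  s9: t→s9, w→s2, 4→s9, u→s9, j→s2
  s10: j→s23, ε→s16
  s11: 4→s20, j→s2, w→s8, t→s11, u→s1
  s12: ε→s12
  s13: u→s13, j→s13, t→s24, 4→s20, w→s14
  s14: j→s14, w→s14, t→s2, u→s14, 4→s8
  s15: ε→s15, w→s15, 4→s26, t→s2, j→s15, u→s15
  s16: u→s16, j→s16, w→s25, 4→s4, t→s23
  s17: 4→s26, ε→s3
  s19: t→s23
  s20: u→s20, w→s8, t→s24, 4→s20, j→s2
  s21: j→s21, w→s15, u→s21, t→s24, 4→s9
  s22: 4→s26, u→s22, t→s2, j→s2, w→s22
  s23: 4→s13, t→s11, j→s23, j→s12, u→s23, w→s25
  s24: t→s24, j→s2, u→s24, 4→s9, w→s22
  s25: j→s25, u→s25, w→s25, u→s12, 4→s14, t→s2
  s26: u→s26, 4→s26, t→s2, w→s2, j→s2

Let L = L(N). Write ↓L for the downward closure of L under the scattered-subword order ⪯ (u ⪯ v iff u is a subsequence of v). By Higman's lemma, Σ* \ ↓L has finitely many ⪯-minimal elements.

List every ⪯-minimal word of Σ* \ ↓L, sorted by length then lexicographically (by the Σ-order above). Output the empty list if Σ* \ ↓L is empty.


|Q|=27, |F|=15, |δ|=101 (5 ε).
min D↑ (16 st, q0=0, F={7}): 0:j→0,4→1,u→0,w→2,t→3 1:j→1,4→4,u→1,w→5,t→6 2:j→2,4→5,u→2,w→2,t→7 3:j→3,4→8,u→3,w→2,t→9 4:j→7,4→4,u→4,w→10,t→11 5:j→5,4→10,u→5,w→5,t→7 6:j→6,4→12,u→6,w→13,t→11 7:j→7,4→7,u→7,w→7,t→7 8:j→8,4→4,u→8,w→5,t→11 9:j→7,4→4,u→9,w→10,t→9 10:j→7,4→10,u→10,w→10,t→7 11:j→7,4→12,u→11,w→14,t→11 12:j→7,4→12,u→12,w→7,t→12 13:j→13,4→15,u→13,w→13,t→7 14:j→7,4→15,u→14,w→14,t→7 15:j→7,4→15,u→15,w→7,t→7.
'wt': |S_i|=[18, 8, 1] end={s2} ∉↓L; 2/2 single-dels accept.
'44j': N↓-sim [18, 12, 7, 1] end={s2} rej; 3/3 single-dels accept.
'ttj': run [18, 16, 9, 1] end={s2} — reject; 3/3 deletions ∈↓L.
'4t4w': run [18, 12, 7, 3, 1] end={s2} ∉↓L; 4/4 single-dels accept.
4 minimals (antichain).

A = [wt, 44j, ttj, 4t4w].


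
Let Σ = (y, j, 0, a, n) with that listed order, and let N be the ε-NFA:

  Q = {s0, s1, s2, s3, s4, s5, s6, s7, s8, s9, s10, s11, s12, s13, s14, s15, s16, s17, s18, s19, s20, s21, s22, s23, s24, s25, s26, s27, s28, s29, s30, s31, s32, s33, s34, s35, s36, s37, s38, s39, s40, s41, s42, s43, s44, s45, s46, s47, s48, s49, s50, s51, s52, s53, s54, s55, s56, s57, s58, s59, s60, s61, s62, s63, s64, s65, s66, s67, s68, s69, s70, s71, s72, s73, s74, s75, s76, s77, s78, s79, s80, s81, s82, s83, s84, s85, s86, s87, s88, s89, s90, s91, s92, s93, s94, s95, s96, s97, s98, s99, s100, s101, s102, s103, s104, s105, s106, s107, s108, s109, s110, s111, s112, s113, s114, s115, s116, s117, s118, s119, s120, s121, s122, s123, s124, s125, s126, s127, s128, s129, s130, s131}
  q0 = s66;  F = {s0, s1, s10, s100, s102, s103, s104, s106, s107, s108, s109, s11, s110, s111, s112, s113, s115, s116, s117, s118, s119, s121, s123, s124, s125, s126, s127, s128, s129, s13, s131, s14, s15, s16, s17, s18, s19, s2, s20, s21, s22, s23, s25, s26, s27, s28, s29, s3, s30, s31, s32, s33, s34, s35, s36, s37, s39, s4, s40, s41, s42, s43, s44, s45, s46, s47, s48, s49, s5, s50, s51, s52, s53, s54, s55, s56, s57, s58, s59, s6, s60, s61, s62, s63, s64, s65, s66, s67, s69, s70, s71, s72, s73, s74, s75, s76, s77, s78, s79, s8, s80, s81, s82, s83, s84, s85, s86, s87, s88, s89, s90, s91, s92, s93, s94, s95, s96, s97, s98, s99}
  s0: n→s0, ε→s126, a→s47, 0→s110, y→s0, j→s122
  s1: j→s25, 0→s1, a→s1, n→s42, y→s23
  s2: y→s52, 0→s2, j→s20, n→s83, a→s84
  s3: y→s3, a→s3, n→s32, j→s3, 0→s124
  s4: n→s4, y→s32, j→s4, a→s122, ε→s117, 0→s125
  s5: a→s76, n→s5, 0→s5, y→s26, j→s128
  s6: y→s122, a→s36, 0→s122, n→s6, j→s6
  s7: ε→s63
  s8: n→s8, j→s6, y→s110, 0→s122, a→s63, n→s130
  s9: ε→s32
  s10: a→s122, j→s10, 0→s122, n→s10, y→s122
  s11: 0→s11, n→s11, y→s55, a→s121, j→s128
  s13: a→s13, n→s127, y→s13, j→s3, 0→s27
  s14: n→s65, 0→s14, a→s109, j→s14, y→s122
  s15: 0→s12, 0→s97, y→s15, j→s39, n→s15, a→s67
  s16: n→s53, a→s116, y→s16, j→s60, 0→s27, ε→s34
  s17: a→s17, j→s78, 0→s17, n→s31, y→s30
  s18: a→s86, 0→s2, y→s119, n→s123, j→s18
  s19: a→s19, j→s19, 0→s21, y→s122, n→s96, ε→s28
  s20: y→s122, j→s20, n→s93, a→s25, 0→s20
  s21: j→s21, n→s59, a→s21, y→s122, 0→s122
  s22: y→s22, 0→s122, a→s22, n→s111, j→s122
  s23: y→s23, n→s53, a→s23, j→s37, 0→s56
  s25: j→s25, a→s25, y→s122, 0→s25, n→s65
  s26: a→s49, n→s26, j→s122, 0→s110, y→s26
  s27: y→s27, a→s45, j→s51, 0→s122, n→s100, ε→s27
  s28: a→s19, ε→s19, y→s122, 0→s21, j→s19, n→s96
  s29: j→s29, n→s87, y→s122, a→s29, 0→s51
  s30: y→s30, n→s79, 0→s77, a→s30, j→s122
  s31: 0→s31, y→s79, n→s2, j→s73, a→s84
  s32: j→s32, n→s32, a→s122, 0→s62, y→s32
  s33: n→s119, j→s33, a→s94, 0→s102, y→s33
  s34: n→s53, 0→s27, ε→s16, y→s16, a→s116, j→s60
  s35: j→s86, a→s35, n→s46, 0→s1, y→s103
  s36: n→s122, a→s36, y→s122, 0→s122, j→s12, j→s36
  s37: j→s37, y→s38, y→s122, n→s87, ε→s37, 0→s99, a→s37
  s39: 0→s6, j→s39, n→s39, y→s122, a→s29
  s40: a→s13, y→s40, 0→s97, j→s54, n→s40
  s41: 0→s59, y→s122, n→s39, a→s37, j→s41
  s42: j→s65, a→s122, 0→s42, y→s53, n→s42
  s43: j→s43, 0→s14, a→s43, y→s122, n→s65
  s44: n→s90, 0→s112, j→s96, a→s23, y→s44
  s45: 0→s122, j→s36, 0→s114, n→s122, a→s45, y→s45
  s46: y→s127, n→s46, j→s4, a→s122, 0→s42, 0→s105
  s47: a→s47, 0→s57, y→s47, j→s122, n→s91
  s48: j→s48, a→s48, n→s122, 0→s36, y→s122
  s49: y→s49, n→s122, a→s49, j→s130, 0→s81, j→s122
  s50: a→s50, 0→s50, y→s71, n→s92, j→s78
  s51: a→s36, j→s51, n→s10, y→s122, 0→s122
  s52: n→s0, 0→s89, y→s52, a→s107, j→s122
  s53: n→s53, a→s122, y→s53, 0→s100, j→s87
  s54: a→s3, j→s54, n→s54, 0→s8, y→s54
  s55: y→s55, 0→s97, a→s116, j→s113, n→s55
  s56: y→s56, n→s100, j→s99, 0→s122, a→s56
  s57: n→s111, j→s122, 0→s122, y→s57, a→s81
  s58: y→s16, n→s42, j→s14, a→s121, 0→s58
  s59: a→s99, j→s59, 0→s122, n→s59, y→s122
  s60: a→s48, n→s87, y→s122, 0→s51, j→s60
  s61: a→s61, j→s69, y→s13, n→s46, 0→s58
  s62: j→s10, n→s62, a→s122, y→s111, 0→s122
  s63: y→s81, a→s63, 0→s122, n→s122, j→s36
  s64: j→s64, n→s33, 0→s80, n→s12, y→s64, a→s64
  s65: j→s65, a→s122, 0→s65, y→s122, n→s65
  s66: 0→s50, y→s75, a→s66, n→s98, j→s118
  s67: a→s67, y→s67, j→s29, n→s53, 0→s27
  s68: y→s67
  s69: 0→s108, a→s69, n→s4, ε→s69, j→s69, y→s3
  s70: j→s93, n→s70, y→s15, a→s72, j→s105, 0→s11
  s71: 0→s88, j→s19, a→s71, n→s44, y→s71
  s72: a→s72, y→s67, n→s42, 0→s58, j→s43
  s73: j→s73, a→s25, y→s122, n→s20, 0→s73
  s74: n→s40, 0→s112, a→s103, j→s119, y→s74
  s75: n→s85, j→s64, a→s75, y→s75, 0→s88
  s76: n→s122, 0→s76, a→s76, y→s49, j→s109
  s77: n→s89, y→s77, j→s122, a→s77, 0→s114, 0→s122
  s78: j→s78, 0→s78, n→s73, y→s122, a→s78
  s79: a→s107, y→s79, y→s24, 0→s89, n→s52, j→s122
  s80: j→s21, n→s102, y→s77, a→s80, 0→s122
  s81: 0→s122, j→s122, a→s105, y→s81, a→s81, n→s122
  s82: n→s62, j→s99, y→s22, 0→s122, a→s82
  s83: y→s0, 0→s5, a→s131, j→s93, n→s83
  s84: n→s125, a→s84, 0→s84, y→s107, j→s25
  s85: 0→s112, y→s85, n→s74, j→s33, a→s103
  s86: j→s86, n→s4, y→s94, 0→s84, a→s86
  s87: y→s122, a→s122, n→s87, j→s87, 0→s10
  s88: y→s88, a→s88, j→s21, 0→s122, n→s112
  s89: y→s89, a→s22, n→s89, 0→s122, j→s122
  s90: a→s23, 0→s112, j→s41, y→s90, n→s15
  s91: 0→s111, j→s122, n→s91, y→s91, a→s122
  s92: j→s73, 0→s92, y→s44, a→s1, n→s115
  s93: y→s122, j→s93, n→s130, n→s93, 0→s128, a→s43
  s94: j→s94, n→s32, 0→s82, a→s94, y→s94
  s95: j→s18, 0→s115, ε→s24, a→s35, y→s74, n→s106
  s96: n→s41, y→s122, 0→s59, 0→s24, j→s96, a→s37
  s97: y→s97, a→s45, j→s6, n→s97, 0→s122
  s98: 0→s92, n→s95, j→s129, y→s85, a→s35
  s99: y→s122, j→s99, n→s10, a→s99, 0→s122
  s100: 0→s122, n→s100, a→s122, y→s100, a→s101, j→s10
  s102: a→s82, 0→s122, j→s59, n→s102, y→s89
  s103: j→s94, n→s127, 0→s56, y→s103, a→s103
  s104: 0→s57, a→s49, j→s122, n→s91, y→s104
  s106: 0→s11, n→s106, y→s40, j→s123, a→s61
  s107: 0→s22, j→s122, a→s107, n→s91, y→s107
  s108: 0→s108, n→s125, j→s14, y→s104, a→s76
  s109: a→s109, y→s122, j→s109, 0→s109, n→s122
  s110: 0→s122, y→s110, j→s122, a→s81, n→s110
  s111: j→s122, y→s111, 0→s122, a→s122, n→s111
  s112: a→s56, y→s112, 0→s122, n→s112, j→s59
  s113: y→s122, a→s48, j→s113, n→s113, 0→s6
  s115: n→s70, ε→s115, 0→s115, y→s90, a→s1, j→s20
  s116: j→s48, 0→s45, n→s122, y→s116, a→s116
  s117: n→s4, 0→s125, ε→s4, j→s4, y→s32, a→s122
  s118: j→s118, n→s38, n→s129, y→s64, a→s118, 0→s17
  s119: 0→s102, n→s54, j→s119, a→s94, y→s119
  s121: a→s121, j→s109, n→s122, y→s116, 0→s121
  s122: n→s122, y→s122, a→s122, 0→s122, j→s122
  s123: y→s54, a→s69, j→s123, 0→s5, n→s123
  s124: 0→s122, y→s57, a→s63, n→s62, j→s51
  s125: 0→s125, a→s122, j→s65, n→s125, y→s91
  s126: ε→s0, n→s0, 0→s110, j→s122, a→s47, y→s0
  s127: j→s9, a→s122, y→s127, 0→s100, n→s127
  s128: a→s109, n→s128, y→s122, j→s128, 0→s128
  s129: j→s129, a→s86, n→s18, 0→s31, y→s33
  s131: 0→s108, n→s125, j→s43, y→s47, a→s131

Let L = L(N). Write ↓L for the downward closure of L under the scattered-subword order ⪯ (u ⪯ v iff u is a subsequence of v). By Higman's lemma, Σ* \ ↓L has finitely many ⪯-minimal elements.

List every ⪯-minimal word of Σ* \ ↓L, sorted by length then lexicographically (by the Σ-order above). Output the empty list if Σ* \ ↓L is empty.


|Q|=132, |F|=120, |δ|=637 (15 ε).
min D↑ (117 st, q0=0, F={18}): 0:y→1,j→2,0→3,a→0,n→4 1:y→1,j→5,0→6,a→1,n→7 2:y→5,j→2,0→8,a→2,n→9 3:y→10,j→11,0→3,a→3,n→12 4:y→7,j→9,0→12,a→13,n→14 5:y→5,j→5,0→15,a→5,n→16 6:y→6,j→17,0→18,a→6,n→19 7:y→7,j→16,0→19,a→20,n→21 8:y→22,j→11,0→8,a→8,n→23 9:y→16,j→9,0→23,a→24,n→25 10:y→10,j→26,0→6,a→10,n→27 11:y→18,j→11,0→11,a→11,n→28 12:y→27,j→28,0→12,a→29,n→30 13:y→20,j→24,0→29,a→13,n→31 14:y→21,j→25,0→30,a→13,n→32 15:y→33,j→17,0→18,a→15,n→34 16:y→16,j→16,0→34,a→35,n→36 17:y→18,j→17,0→18,a→17,n→37 18:y→18,j→18,0→18,a→18,n→18 19:y→19,j→37,0→18,a→38,n→19 20:y→20,j→35,0→38,a→20,n→39 21:y→21,j→36,0→19,a→20,n→40 22:y→22,j→18,0→33,a→22,n→41 23:y→41,j→28,0→23,a→42,n→43 24:y→35,j→24,0→42,a→24,n→44 25:y→36,j→25,0→43,a→24,n→45 26:y→18,j→26,0→17,a→26,n→46 27:y→27,j→46,0→19,a→47,n→48 28:y→18,j→28,0→28,a→49,n→50 29:y→47,j→49,0→29,a→29,n→51 30:y→48,j→50,0→30,a→29,n→52 31:y→39,j→44,0→51,a→18,n→31 32:y→40,j→45,0→53,a→54,n→32 33:y→33,j→18,0→18,a→33,n→55 34:y→55,j→37,0→18,a→56,n→34 35:y→35,j→35,0→56,a→35,n→57 36:y→36,j→36,0→34,a→35,n→58 37:y→18,j→37,0→18,a→59,n→37 38:y→38,j→59,0→18,a→38,n→60 39:y→39,j→57,0→60,a→18,n→39 40:y→40,j→58,0→61,a→62,n→40 41:y→41,j→18,0→55,a→63,n→64 42:y→63,j→49,0→42,a→42,n→65 43:y→64,j→50,0→43,a→42,n→66 44:y→57,j→44,0→65,a→18,n→44 45:y→58,j→45,0→67,a→68,n→45 46:y→18,j→46,0→37,a→69,n→70 47:y→47,j→69,0→38,a→47,n→71 48:y→48,j→70,0→19,a→47,n→72 49:y→18,j→49,0→49,a→49,n→73 50:y→18,j→50,0→50,a→49,n→74 51:y→71,j→73,0→51,a→18,n→51 52:y→72,j→74,0→53,a→75,n→52 53:y→76,j→77,0→53,a→78,n→53 54:y→62,j→68,0→79,a→54,n→31 55:y→55,j→18,0→18,a→80,n→55 56:y→80,j→59,0→18,a→56,n→81 57:y→57,j→57,0→81,a→18,n→57 58:y→58,j→58,0→82,a→83,n→58 59:y→18,j→59,0→18,a→59,n→84 60:y→60,j→84,0→18,a→18,n→60 61:y→61,j→85,0→18,a→86,n→61 62:y→62,j→83,0→87,a→62,n→39 63:y→63,j→18,0→80,a→63,n→88 64:y→64,j→18,0→55,a→63,n→89 65:y→88,j→73,0→65,a→18,n→65 66:y→89,j→74,0→67,a→90,n→66 67:y→91,j→77,0→67,a→92,n→67 68:y→83,j→68,0→93,a→68,n→44 69:y→18,j→69,0→59,a→69,n→94 70:y→18,j→70,0→37,a→69,n→95 71:y→71,j→94,0→60,a→18,n→71 72:y→72,j→95,0→61,a→96,n→72 73:y→18,j→73,0→73,a→18,n→73 74:y→18,j→74,0→77,a→97,n→74 75:y→96,j→97,0→79,a→75,n→51 76:y→76,j→98,0→61,a→99,n→76 77:y→18,j→77,0→77,a→100,n→77 78:y→99,j→100,0→78,a→78,n→18 79:y→101,j→102,0→79,a→78,n→51 80:y→80,j→18,0→18,a→80,n→103 81:y→103,j→84,0→18,a→18,n→81 82:y→104,j→85,0→18,a→105,n→82 83:y→83,j→83,0→106,a→83,n→57 84:y→18,j→84,0→18,a→18,n→84 85:y→18,j→85,0→18,a→107,n→85 86:y→86,j→107,0→18,a→86,n→18 87:y→87,j→108,0→18,a→86,n→60 88:y→88,j→18,0→103,a→18,n→88 89:y→89,j→18,0→104,a→109,n→89 90:y→109,j→97,0→93,a→90,n→65 91:y→91,j→18,0→104,a→110,n→91 92:y→110,j→100,0→92,a→92,n→18 93:y→111,j→102,0→93,a→92,n→65 94:y→18,j→94,0→84,a→18,n→94 95:y→18,j→95,0→85,a→112,n→95 96:y→96,j→112,0→87,a→96,n→71 97:y→18,j→97,0→102,a→97,n→73 98:y→18,j→98,0→85,a→113,n→98 99:y→99,j→113,0→86,a→99,n→18 100:y→18,j→100,0→100,a→100,n→18 101:y→101,j→114,0→87,a→99,n→71 102:y→18,j→102,0→102,a→100,n→73 103:y→103,j→18,0→18,a→18,n→103 104:y→104,j→18,0→18,a→115,n→104 105:y→115,j→107,0→18,a→105,n→18 106:y→116,j→108,0→18,a→105,n→81 107:y→18,j→107,0→18,a→107,n→18 108:y→18,j→108,0→18,a→107,n→84 109:y→109,j→18,0→116,a→109,n→88 110:y→110,j→18,0→115,a→110,n→18 111:y→111,j→18,0→116,a→110,n→88 112:y→18,j→112,0→108,a→112,n→94 113:y→18,j→113,0→107,a→113,n→18 114:y→18,j→114,0→108,a→113,n→94 115:y→115,j→18,0→18,a→115,n→18 116:y→116,j→18,0→18,a→115,n→103 [Hopcroft].
'y00': |S_i|=[129, 84, 35, 2] end={s114,s122} rej; 3/3 deletions ∈↓L.
'0jy': run [129, 99, 34, 2] end={s122,s38} ∉↓L; 3/3 deletions ∈↓L.
'j0yj': N↓-sim [129, 86, 58, 23, 2] end={s122,s130} — reject; 4/4 del acc.
'nana': N↓-sim [129, 114, 68, 19, 2] end={s101,s122} ∉↓L; 4/4 single-dels accept.
'nnn0an': |S_i|=[129, 114, 104, 82, 47, 16, 1] end={s122} ∉↓L; 6/6 deletions ∈↓L.
5 minimals (antichain).

A = [y00, 0jy, j0yj, nana, nnn0an].


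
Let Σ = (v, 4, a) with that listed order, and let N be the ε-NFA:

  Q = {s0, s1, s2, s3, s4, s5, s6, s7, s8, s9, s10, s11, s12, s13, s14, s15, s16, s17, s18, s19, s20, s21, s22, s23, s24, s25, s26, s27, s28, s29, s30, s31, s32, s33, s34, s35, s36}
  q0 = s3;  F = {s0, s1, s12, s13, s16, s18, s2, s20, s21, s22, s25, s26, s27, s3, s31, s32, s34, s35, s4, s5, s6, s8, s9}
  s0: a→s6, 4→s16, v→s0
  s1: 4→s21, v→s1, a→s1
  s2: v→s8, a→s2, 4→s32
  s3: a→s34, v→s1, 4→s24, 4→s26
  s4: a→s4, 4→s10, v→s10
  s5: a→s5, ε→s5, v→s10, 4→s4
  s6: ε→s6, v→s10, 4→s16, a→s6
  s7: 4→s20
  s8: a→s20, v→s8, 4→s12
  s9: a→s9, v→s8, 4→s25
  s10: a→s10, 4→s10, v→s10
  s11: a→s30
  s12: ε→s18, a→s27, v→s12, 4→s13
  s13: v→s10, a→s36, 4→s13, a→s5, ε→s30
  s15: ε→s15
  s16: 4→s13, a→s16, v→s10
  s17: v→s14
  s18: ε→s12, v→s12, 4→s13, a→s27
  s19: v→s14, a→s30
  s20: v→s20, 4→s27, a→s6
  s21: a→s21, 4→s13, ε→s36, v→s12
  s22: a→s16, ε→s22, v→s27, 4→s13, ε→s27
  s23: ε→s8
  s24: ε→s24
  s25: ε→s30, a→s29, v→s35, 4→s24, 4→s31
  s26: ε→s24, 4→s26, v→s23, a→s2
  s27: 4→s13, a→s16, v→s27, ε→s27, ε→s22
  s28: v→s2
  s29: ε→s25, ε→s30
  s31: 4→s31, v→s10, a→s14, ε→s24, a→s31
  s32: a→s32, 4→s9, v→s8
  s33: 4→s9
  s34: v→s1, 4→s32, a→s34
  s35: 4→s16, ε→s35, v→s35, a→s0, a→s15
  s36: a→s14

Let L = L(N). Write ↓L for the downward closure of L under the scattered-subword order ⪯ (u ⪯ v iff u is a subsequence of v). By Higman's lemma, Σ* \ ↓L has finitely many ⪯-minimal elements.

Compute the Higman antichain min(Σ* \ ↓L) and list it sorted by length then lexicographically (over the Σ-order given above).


Antichain: [v44v, 4vaav, v44a44, a4444v].

|Q|=37, |F|=23, |δ|=104 (19 ε).
min D↑ (22 st, q0=0, F={13}): 0:v→1,4→2,a→3 1:v→1,4→4,a→1 2:v→5,4→2,a→6 3:v→1,4→7,a→3 4:v→8,4→9,a→4 5:v→5,4→8,a→10 6:v→5,4→7,a→6 7:v→5,4→11,a→7 8:v→8,4→9,a→12 9:v→13,4→9,a→14 10:v→10,4→12,a→15 11:v→5,4→16,a→11 12:v→12,4→9,a→17 13:v→13,4→13,a→13 14:v→13,4→18,a→14 15:v→13,4→17,a→15 16:v→19,4→20,a→16 17:v→13,4→9,a→17 18:v→13,4→13,a→18 19:v→19,4→17,a→21 20:v→13,4→20,a→20 21:v→21,4→17,a→15 [Hopcroft].
'v44v': |S_i|=[31, 21, 13, 7, 1] end={s10} — reject; 4/4 deletions ∈↓L.
'4vaav': N↓-sim [31, 28, 19, 14, 9, 1] end={s10} rej; 5/5 single-dels accept.
'v44a44': |S_i|=[31, 21, 13, 7, 5, 2, 1] end={s10} rej; 6/6 single-dels accept.
'a4444v': |S_i|=[31, 28, 25, 23, 20, 10, 1] end={s10} rej; 6/6 del acc.
4 words, ⪯-incomp.


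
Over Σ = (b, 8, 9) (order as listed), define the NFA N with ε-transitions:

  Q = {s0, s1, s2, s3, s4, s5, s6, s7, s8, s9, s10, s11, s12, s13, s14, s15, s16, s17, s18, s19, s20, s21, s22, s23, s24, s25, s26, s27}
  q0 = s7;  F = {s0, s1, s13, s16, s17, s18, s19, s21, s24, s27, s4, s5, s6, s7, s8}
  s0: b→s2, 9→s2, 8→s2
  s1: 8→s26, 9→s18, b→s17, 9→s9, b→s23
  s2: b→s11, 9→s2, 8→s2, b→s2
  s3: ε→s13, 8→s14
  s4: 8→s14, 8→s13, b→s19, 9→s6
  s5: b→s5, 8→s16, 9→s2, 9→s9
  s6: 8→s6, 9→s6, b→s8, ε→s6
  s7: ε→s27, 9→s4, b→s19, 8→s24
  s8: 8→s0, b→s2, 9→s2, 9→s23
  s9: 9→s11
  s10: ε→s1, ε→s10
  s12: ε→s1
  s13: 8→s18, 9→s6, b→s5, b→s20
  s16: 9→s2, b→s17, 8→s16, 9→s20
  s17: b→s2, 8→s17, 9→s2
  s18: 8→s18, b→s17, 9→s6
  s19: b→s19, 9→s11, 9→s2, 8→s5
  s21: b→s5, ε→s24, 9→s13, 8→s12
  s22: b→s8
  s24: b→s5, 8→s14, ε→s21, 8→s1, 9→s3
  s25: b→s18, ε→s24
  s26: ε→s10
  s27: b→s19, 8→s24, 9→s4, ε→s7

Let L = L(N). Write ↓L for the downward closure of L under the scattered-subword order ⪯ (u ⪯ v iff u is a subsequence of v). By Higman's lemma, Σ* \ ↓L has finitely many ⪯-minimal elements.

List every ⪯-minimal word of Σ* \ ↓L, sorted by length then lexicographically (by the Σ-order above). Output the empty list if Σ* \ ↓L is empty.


Antichain: [b9, 88bb, 99bb, 99b88].

|Q|=28, |F|=15, |δ|=73 (11 ε).
min D↑ (14 st, q0=0, F={5}): 0:b→1,8→2,9→3 1:b→1,8→4,9→5 2:b→4,8→6,9→7 3:b→1,8→7,9→8 4:b→4,8→9,9→5 5:b→5,8→5,9→5 6:b→10,8→6,9→11 7:b→4,8→11,9→8 8:b→12,8→8,9→8 9:b→10,8→9,9→5 10:b→5,8→10,9→5 11:b→10,8→11,9→8 12:b→5,8→13,9→5 13:b→5,8→5,9→5 (ε-aug+det+¬).
'b9': run [25, 11, 5] end={s11,s2,s20,s23,s9} ∉↓L; 2/2 single-dels accept.
'88bb': run [25, 21, 16, 6, 2] end={s11,s2} — reject; 4/4 single-dels accept.
'99bb': |S_i|=[25, 17, 8, 5, 2] end={s11,s2} ∉↓L; 4/4 deletions ∈↓L.
'99b88': run [25, 17, 8, 5, 3, 2] end={s11,s2} — reject; 5/5 deletions ∈↓L.
4 minimals (antichain).


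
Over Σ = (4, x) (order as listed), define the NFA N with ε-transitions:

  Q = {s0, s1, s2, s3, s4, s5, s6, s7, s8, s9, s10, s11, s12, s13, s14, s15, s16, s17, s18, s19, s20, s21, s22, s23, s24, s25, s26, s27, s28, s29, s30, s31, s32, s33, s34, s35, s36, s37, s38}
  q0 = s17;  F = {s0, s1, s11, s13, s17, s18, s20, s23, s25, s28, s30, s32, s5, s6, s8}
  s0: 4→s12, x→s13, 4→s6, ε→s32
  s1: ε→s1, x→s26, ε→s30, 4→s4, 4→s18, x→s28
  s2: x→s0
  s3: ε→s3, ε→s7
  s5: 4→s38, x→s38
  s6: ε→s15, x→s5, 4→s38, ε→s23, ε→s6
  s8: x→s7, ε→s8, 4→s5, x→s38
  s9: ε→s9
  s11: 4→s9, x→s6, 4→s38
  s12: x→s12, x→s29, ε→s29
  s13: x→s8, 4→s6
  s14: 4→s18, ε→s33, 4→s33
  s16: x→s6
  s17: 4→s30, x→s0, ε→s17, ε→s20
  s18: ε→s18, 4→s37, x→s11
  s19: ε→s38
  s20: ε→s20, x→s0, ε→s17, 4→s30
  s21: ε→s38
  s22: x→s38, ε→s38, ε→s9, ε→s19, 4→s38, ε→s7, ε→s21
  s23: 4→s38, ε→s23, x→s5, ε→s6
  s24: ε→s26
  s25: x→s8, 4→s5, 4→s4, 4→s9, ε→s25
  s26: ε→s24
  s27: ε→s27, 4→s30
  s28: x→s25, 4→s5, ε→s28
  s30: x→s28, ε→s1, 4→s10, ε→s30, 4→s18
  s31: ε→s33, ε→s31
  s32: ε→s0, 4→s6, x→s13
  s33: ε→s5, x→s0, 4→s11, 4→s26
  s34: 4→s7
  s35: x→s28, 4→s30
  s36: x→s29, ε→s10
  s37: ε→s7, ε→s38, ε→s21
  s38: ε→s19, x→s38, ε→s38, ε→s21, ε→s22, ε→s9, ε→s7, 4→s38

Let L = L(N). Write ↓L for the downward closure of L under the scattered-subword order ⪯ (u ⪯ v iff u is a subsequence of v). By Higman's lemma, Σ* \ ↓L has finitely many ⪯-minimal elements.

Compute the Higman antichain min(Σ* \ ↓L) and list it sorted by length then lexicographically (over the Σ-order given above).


|Q|=39, |F|=15, |δ|=103 (47 ε).
min D↑ (12 st, q0=0, F={7}): 0:4→1,x→2 1:4→3,x→4 2:4→5,x→6 3:4→7,x→8 4:4→9,x→10 5:4→7,x→9 6:4→5,x→11 7:4→7,x→7 8:4→7,x→5 9:4→7,x→7 10:4→9,x→11 11:4→9,x→7 (ε-aug+det+¬).
'444': |S_i|=[29, 24, 15, 7] end={s19,s21,s22,s37,s38,s7,s9} rej; 3/3 deletions ∈↓L.
'x44': run [29, 22, 13, 6] end={s19,s21,s22,s38,s7,s9} ∉↓L; 3/3 single-dels accept.
'4x4x': |S_i|=[29, 24, 19, 8, 6] end={s19,s21,s22,s38,s7,s9} rej; 4/4 single-dels accept.
'x4xx': run [29, 22, 13, 9, 8] end={s12,s19,s21,s22,s29,s38,s7,s9} ∉↓L; 4/4 deletions ∈↓L.
'xxxx': run [29, 22, 16, 10, 8] end={s12,s19,s21,s22,s29,s38,s7,s9} — reject; 4/4 del acc.
5 obstructions.

min(Σ*\↓L) = [444, x44, 4x4x, x4xx, xxxx].


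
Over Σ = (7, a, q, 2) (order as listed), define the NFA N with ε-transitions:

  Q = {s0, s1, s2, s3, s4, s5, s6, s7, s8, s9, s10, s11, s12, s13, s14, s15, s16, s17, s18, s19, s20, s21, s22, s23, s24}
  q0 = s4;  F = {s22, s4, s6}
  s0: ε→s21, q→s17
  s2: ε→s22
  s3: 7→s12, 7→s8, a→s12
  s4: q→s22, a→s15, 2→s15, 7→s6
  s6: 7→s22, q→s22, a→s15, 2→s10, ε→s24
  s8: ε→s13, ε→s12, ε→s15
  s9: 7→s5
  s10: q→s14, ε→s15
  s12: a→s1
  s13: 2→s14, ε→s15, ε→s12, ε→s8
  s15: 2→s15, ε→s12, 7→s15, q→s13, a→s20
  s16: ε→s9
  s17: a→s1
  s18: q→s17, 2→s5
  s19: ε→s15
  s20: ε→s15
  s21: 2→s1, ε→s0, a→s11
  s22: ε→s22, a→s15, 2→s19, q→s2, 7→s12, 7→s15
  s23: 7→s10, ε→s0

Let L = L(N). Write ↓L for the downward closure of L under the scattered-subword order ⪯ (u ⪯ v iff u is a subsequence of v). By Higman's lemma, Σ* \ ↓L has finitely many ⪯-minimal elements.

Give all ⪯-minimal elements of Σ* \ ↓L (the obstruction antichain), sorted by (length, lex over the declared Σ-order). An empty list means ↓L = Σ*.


|Q|=25, |F|=3, |δ|=48 (17 ε).
min D↑ (4 st, q0=0, F={2}): 0:7→1,a→2,q→3,2→2 1:7→3,a→2,q→3,2→2 2:7→2,a→2,q→2,2→2 3:7→2,a→2,q→3,2→2 (ε-aug+det+¬).
'a': |S_i|=[14, 7] end={s1,s12,s13,s14,s15,s20,s8} rej; 1/1 del acc.
'2': |S_i|=[14, 9] end={s1,s10,s12,s13,s14,s15,s19,s20,s8} rej; 1/1 del acc.
'q7': N↓-sim [14, 10, 7] end={s1,s12,s13,s14,s15,s20,s8} ∉↓L; 2/2 single-dels accept.
'777': run [14, 13, 10, 7] end={s1,s12,s13,s14,s15,s20,s8} rej; 3/3 deletions ∈↓L.
4 words, ⪯-incomp.

Antichain: [a, 2, q7, 777].


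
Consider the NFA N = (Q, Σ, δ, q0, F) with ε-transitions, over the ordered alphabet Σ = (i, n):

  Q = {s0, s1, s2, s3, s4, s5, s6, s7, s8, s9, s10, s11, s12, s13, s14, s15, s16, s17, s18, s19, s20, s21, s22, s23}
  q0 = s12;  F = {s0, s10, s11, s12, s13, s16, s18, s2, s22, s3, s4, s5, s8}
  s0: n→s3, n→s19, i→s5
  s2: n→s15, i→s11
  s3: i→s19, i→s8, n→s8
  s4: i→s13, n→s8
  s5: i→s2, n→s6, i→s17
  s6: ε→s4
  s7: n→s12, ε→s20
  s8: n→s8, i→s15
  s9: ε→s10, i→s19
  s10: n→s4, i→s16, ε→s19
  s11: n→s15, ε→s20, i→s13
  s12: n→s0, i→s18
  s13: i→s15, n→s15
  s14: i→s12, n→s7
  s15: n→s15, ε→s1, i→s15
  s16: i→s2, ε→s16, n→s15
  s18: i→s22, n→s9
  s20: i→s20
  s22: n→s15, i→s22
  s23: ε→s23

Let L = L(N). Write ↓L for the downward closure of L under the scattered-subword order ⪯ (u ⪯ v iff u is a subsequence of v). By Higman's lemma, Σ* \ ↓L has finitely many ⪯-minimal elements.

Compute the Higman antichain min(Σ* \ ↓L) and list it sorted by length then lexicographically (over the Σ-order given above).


|Q|=24, |F|=13, |δ|=44 (8 ε).
min D↑ (14 st, q0=0, F={7}): 0:i→1,n→2 1:i→3,n→4 2:i→5,n→6 3:i→3,n→7 4:i→8,n→9 5:i→10,n→9 6:i→11,n→11 7:i→7,n→7 8:i→10,n→7 9:i→12,n→11 10:i→13,n→7 11:i→7,n→11 12:i→7,n→7 13:i→12,n→7 [Hopcroft].
'iin': N↓-sim [20, 17, 10, 2] end={s1,s15} ∉↓L; 3/3 deletions ∈↓L.
'nnii': run [20, 17, 8, 5, 2] end={s1,s15} — reject; 4/4 single-dels accept.
'nnni': N↓-sim [20, 17, 8, 3, 2] end={s1,s15} — reject; 4/4 single-dels accept.
'niiiii': |S_i|=[20, 17, 13, 7, 5, 4, 3] end={s1,s15,s20} ∉↓L; 6/6 single-dels accept.
4 minimals (antichain).

min(Σ*\↓L) = [iin, nnii, nnni, niiiii].
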